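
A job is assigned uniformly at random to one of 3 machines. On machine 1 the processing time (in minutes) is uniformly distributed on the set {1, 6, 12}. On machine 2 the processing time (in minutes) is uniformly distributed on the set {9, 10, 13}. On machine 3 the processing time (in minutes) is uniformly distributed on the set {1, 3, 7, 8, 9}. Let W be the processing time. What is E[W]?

E[W | machine 1] = (1+6+12)/3 = 19/3.
E[W | machine 2] = (9+10+13)/3 = 32/3.
E[W | machine 3] = (1+3+7+8+9)/5 = 28/5.
E[W] = (1/3)·(19/3) + (1/3)·(32/3) + (1/3)·(28/5) = 113/15.

113/15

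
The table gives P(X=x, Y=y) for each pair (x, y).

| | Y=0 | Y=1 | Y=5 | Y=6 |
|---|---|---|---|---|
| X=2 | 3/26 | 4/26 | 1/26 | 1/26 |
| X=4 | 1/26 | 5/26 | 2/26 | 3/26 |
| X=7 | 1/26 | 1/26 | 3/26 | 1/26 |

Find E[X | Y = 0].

17/5

P(Y = 0) = 5/26.
Summing X·P(X=x,Y=y) over the conditioning event gives 17/26.
E[X | Y = 0] = (17/26) / (5/26) = 17/5.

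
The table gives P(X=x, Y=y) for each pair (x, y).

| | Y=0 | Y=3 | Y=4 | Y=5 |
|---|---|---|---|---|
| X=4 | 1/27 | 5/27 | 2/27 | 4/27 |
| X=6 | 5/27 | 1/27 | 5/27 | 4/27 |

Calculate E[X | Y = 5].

5

P(Y = 5) = 8/27.
Σ X·P over the event = 4·(4/27) + 6·(4/27) = 40/27.
E[X | Y = 5] = (40/27) / (8/27) = 5.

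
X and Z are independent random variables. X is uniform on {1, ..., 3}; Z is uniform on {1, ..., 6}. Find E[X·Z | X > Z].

P(X > Z) = 1/6.
Summing XZ·P(x,y) over outcomes with X > Z gives 11/18.
E[X·Z | X > Z] = (11/18) / (1/6) = 11/3.

11/3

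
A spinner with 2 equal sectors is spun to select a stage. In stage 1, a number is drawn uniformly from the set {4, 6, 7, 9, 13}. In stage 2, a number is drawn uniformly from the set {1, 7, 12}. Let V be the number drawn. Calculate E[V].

E[V | stage 1] = (4+6+7+9+13)/5 = 39/5.
E[V | stage 2] = (1+7+12)/3 = 20/3.
By the law of total expectation,
E[V] = (1/2)·(39/5) + (1/2)·(20/3) = 217/30.

217/30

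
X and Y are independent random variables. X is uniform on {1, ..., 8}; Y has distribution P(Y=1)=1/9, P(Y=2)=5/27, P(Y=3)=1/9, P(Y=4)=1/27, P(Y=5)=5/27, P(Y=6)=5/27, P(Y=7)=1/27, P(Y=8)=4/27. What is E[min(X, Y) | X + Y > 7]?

P(X + Y > 7) = 143/216.
Summing min(X,Y)·P(x,y) over outcomes with X + Y > 7 gives 283/108.
E[min(X, Y) | X + Y > 7] = (283/108) / (143/216) = 566/143.

566/143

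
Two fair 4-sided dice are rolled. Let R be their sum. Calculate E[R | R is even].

P(R is even) = 1/2.
Σ over the event: 2·1/16 + 4·3/16 + 6·3/16 + 8·1/16 = 5/2.
E[R | R is even] = (5/2) / (1/2) = 5.

5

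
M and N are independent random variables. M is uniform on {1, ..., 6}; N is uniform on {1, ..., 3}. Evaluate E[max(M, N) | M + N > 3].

P(M + N > 3) = 5/6.
Summing max(M,N)·P(x,y) over outcomes with M + N > 3 gives 31/9.
E[max(M, N) | M + N > 3] = (31/9) / (5/6) = 62/15.

62/15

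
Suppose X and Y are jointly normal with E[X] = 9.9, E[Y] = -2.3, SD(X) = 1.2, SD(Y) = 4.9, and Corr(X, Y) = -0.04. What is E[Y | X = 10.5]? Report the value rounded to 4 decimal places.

For a bivariate normal, E[Y | X=x] = μ_Y + ρ·(σ_Y/σ_X)·(x − μ_X).
E[Y | X=10.5] = -2.3 + (-0.04)·(4.9/1.2)·(10.5 − (9.9)) = -2.3 + (-0.16333)·(0.6) = -2.3980.

-2.3980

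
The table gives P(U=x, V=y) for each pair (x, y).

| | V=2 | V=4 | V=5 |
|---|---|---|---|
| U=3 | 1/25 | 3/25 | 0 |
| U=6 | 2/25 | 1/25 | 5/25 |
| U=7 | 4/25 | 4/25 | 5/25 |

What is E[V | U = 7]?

P(U = 7) = 13/25.
Σ V·P over the event = 2·(4/25) + 4·(4/25) + 5·(5/25) = 49/25.
E[V | U = 7] = (49/25) / (13/25) = 49/13.

49/13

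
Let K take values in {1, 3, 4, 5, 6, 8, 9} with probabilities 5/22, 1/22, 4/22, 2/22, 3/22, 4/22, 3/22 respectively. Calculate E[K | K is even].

6

P(K is even) = 1/2.
Σ over the event: 4·2/11 + 6·3/22 + 8·2/11 = 3.
E[K | K is even] = (3) / (1/2) = 6.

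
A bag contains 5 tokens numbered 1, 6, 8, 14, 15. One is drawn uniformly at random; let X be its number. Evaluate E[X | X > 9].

29/2

P(X > 9) = 2/5.
Σ over the event: 14·1/5 + 15·1/5 = 29/5.
E[X | X > 9] = (29/5) / (2/5) = 29/2.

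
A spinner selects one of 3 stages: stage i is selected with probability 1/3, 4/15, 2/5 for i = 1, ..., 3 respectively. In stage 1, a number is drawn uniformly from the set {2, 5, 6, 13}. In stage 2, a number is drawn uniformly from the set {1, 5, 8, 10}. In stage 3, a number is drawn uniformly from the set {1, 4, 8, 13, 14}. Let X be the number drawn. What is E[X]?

209/30

E[X | stage 1] = (2+5+6+13)/4 = 13/2.
E[X | stage 2] = (1+5+8+10)/4 = 6.
E[X | stage 3] = (1+4+8+13+14)/5 = 8.
By the law of total expectation,
E[X] = (1/3)·(13/2) + (4/15)·(6) + (2/5)·(8) = 209/30.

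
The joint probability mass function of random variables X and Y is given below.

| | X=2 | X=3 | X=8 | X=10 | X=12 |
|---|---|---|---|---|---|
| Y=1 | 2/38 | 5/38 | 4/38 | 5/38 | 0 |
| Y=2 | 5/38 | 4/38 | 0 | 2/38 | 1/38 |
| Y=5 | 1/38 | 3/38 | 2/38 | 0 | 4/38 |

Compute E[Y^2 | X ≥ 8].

19/2

P(X ≥ 8) = 9/19.
Σ Y^2·P over the event = 1·(4/38) + 25·(2/38) + 1·(5/38) + 4·(2/38) + 4·(1/38) + 25·(4/38) = 9/2.
E[Y^2 | X ≥ 8] = (9/2) / (9/19) = 19/2.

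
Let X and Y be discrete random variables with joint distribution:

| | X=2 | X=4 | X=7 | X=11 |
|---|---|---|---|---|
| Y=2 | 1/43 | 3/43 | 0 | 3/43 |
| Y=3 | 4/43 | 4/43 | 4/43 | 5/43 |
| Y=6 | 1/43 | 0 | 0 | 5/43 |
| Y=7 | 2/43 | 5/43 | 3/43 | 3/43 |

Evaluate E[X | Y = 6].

P(Y = 6) = 6/43.
Σ X·P over the event = 2·(1/43) + 11·(5/43) = 57/43.
E[X | Y = 6] = (57/43) / (6/43) = 19/2.

19/2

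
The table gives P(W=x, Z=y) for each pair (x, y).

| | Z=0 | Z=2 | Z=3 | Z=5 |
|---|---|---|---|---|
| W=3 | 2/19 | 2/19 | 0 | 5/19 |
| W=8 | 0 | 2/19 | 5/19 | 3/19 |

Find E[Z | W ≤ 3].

P(W ≤ 3) = 9/19.
Σ Z·P over the event = 0·(2/19) + 2·(2/19) + 5·(5/19) = 29/19.
E[Z | W ≤ 3] = (29/19) / (9/19) = 29/9.

29/9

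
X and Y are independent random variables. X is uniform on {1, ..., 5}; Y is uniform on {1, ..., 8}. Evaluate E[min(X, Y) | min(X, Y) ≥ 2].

P(min(X, Y) ≥ 2) = 7/10.
Summing min(X,Y)·P(x,y) over outcomes with min(X, Y) ≥ 2 gives 11/5.
E[min(X, Y) | min(X, Y) ≥ 2] = (11/5) / (7/10) = 22/7.

22/7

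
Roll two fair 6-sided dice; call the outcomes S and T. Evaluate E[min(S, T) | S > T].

P(S > T) = 5/12.
Summing min(S,T)·P(x,y) over outcomes with S > T gives 35/36.
E[min(S, T) | S > T] = (35/36) / (5/12) = 7/3.

7/3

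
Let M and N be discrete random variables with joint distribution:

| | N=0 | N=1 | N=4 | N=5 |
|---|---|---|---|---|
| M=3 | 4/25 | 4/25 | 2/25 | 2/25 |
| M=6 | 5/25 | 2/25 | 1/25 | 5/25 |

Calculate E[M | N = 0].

P(N = 0) = 9/25.
Summing M·P(M=x,N=y) over the conditioning event gives 42/25.
E[M | N = 0] = (42/25) / (9/25) = 14/3.

14/3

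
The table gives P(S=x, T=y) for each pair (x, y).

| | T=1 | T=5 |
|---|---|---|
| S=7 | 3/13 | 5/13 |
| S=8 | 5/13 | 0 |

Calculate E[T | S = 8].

P(S = 8) = 5/13.
Σ T·P over the event = 1·(5/13) = 5/13.
E[T | S = 8] = (5/13) / (5/13) = 1.

1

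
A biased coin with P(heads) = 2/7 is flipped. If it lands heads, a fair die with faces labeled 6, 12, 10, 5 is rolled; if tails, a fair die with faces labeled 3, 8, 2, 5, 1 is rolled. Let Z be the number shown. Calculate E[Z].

71/14

E[Z | heads] = (6+12+10+5)/4 = 33/4.
E[Z | tails] = (3+8+2+5+1)/5 = 19/5.
By the law of total expectation,
E[Z] = (2/7)·(33/4) + (5/7)·(19/5) = 71/14.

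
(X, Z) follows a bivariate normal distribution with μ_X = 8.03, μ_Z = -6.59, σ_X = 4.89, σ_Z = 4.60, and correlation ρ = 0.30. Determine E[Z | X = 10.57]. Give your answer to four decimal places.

For a bivariate normal, E[Z | X=x] = μ_Z + ρ·(σ_Z/σ_X)·(x − μ_X).
E[Z | X=10.57] = -6.59 + (0.30)·(4.60/4.89)·(10.57 − (8.03)) = -6.59 + (0.28221)·(2.54) = -5.8732.

-5.8732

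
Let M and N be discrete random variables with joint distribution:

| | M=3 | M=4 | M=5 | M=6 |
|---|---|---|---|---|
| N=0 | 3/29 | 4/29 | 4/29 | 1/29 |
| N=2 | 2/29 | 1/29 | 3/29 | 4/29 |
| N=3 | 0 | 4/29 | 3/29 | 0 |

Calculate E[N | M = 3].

4/5

P(M = 3) = 5/29.
Σ N·P over the event = 0·(3/29) + 2·(2/29) = 4/29.
E[N | M = 3] = (4/29) / (5/29) = 4/5.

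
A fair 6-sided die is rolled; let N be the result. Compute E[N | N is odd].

Given N is odd, N is equally likely to be any of {1, 3, 5}.
E[N | N is odd] = (1 + 3 + 5) / 3 = 3.

3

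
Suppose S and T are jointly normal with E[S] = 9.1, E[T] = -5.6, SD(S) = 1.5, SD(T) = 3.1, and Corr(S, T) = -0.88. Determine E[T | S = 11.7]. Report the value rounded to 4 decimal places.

For a bivariate normal, E[T | S=x] = μ_T + ρ·(σ_T/σ_S)·(x − μ_S).
E[T | S=11.7] = -5.6 + (-0.88)·(3.1/1.5)·(11.7 − (9.1)) = -5.6 + (-1.81867)·(2.6) = -10.3285.

-10.3285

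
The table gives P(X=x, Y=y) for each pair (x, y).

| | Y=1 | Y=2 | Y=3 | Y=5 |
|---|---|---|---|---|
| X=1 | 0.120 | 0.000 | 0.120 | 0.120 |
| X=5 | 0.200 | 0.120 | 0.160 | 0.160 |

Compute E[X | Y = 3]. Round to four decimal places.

3.2857

P(Y = 3) = 0.280.
Σ X·P over the event = 1·(0.120) + 5·(0.160) = 0.920.
E[X | Y = 3] = (0.920) / (0.280) = 3.2857.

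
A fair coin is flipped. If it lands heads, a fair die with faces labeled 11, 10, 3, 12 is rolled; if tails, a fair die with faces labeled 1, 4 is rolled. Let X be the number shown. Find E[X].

E[X | heads] = (11+10+3+12)/4 = 9.
E[X | tails] = (1+4)/2 = 5/2.
E[X] = (1/2)·(9) + (1/2)·(5/2) = 23/4.

23/4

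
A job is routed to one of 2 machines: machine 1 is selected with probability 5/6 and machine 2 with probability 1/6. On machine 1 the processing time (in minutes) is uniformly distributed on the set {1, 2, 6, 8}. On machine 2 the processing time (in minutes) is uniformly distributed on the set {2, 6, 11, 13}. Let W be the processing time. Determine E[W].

39/8

E[W | machine 1] = (1+2+6+8)/4 = 17/4.
E[W | machine 2] = (2+6+11+13)/4 = 8.
E[W] = (5/6)·(17/4) + (1/6)·(8) = 39/8.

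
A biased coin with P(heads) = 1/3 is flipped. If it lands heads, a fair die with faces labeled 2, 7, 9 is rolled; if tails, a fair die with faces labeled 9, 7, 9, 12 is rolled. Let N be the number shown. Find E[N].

E[N | heads] = (2+7+9)/3 = 6.
E[N | tails] = (9+7+9+12)/4 = 37/4.
By the law of total expectation,
E[N] = (1/3)·(6) + (2/3)·(37/4) = 49/6.

49/6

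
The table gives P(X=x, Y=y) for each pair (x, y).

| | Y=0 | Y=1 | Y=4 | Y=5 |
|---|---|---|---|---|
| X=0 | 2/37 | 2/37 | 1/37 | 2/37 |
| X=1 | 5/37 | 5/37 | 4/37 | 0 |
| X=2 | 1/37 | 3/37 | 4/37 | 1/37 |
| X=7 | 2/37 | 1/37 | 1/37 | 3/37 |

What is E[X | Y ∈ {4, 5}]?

P(Y ∈ {4, 5}) = 16/37.
Σ X·P over the event = 0·(1/37) + 0·(2/37) + 1·(4/37) + 2·(4/37) + 2·(1/37) + 7·(1/37) + 7·(3/37) = 42/37.
E[X | Y ∈ {4, 5}] = (42/37) / (16/37) = 21/8.

21/8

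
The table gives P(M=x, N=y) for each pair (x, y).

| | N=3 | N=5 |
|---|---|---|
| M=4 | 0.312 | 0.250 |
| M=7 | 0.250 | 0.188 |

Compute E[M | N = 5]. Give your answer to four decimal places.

5.2877

P(N = 5) = 0.438.
Σ M·P over the event = 4·(0.250) + 7·(0.188) = 2.316.
E[M | N = 5] = (2.316) / (0.438) = 5.2877.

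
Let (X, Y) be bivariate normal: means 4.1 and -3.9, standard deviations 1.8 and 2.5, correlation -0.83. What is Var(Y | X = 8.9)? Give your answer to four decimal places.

The conditional variance in a bivariate normal is σ_Y²(1 − ρ²), independent of x.
Var(Y | X=8.9) = (2.5)²·(1 − (-0.83)²) = 6.25·0.3111 = 1.9444.

1.9444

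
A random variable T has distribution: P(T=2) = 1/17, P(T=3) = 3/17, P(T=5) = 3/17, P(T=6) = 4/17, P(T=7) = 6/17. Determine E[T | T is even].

P(T is even) = 5/17.
Σ over the event: 2·1/17 + 6·4/17 = 26/17.
E[T | T is even] = (26/17) / (5/17) = 26/5.

26/5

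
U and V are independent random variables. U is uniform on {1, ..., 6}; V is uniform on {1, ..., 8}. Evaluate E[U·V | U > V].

P(U > V) = 5/16.
Summing UV·P(x,y) over outcomes with U > V gives 175/48.
E[U·V | U > V] = (175/48) / (5/16) = 35/3.

35/3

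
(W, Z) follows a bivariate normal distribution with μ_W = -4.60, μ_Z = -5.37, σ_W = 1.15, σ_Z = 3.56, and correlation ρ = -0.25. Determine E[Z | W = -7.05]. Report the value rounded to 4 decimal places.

-3.4739

For a bivariate normal, E[Z | W=x] = μ_Z + ρ·(σ_Z/σ_W)·(x − μ_W).
E[Z | W=-7.05] = -5.37 + (-0.25)·(3.56/1.15)·(-7.05 − (-4.60)) = -5.37 + (-0.77391)·(-2.45) = -3.4739.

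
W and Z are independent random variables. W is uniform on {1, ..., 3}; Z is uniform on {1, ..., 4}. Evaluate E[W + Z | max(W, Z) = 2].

Outcomes with max(W, Z) = 2: (1,2), (2,1), (2,2), each with probability 1/12.
E[W + Z | max(W, Z) = 2] = (3 + 3 + 4) / 3 = 10/3.

10/3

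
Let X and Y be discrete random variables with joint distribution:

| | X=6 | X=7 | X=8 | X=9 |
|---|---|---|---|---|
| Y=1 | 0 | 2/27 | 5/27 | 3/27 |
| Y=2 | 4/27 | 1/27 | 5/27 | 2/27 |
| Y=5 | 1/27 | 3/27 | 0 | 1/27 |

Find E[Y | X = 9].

P(X = 9) = 2/9.
Σ Y·P over the event = 1·(3/27) + 2·(2/27) + 5·(1/27) = 4/9.
E[Y | X = 9] = (4/9) / (2/9) = 2.

2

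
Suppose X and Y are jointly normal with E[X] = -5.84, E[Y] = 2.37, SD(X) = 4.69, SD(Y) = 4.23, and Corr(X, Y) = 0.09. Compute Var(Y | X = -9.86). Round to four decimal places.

17.7480

For a bivariate normal, Var(Y | X=x) = σ_Y²(1 − ρ²).
Var(Y | X=-9.86) = (4.23)²·(1 − (0.09)²) = 17.8929·0.9919 = 17.7480.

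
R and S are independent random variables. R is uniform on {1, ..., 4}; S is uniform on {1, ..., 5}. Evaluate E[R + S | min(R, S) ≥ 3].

Outcomes with min(R, S) ≥ 3: (3,3), (3,4), (3,5), (4,3), (4,4), (4,5), each with probability 1/20.
E[R + S | min(R, S) ≥ 3] = (6 + 7 + 8 + 7 + 8 + 9) / 6 = 15/2.

15/2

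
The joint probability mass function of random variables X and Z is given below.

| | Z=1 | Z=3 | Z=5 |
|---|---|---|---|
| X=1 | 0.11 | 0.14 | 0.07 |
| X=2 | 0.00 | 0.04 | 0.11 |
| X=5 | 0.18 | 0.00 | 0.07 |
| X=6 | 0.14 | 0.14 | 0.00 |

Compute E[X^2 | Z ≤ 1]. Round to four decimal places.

22.4419

P(Z ≤ 1) = 0.43.
Σ X^2·P over the event = 1·(0.11) + 25·(0.18) + 36·(0.14) = 9.65.
E[X^2 | Z ≤ 1] = (9.65) / (0.43) = 22.4419.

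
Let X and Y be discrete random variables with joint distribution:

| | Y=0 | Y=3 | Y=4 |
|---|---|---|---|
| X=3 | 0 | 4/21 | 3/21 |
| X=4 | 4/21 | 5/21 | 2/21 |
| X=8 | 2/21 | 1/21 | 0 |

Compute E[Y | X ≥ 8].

1

P(X ≥ 8) = 1/7.
Σ Y·P over the event = 0·(2/21) + 3·(1/21) = 1/7.
E[Y | X ≥ 8] = (1/7) / (1/7) = 1.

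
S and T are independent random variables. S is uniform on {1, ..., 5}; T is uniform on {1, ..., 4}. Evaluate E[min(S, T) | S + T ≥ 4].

37/17

P(S + T ≥ 4) = 17/20.
Summing min(S,T)·P(x,y) over outcomes with S + T ≥ 4 gives 37/20.
E[min(S, T) | S + T ≥ 4] = (37/20) / (17/20) = 37/17.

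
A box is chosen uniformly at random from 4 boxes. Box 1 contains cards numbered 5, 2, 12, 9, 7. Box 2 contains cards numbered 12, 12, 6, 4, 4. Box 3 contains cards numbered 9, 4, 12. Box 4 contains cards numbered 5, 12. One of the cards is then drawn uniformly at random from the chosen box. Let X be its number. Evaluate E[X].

E[X | box 1] = (5+2+12+9+7)/5 = 7.
E[X | box 2] = (12+12+6+4+4)/5 = 38/5.
E[X | box 3] = (9+4+12)/3 = 25/3.
E[X | box 4] = (5+12)/2 = 17/2.
By the law of total expectation,
E[X] = (1/4)·(7) + (1/4)·(38/5) + (1/4)·(25/3) + (1/4)·(17/2) = 943/120.

943/120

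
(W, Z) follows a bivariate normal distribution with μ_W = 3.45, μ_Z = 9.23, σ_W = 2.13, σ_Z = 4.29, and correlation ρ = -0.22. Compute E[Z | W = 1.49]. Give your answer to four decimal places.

The regression of Z on W has slope ρ·σ_Z/σ_W and passes through (μ_W, μ_Z).
E[Z | W=1.49] = 9.23 + (-0.22)·(4.29/2.13)·(1.49 − (3.45)) = 9.23 + (-0.4431)·(-1.96) = 10.0985.

10.0985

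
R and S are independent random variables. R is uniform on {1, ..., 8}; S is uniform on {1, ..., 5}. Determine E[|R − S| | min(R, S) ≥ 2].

31/14

P(min(R, S) ≥ 2) = 7/10.
Summing |R−S|·P(x,y) over outcomes with min(R, S) ≥ 2 gives 31/20.
E[|R − S| | min(R, S) ≥ 2] = (31/20) / (7/10) = 31/14.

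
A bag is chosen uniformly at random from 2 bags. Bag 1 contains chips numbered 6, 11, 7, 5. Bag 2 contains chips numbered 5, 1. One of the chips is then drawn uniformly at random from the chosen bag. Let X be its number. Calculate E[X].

E[X | bag 1] = (6+11+7+5)/4 = 29/4.
E[X | bag 2] = (5+1)/2 = 3.
E[X] = (1/2)·(29/4) + (1/2)·(3) = 41/8.

41/8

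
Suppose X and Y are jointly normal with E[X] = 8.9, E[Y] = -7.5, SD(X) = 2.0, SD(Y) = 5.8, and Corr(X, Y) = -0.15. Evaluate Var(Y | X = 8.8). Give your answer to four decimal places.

The conditional variance in a bivariate normal is σ_Y²(1 − ρ²), independent of x.
Var(Y | X=8.8) = (5.8)²·(1 − (-0.15)²) = 33.64·0.9775 = 32.8831.

32.8831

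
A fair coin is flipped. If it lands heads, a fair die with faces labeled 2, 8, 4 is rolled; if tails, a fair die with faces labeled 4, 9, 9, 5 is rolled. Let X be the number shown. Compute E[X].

137/24

E[X | heads] = (2+8+4)/3 = 14/3.
E[X | tails] = (4+9+9+5)/4 = 27/4.
By the law of total expectation,
E[X] = (1/2)·(14/3) + (1/2)·(27/4) = 137/24.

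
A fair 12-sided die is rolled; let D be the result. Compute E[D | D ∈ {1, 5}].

P(D ∈ {1, 5}) = 1/6.
Σ over the event: 1·1/12 + 5·1/12 = 1/2.
E[D | D ∈ {1, 5}] = (1/2) / (1/6) = 3.

3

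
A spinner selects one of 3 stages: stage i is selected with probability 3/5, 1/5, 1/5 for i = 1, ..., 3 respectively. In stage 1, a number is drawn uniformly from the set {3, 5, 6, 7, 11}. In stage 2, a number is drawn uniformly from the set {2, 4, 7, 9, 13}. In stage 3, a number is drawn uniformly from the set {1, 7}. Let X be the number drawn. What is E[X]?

E[X | stage 1] = (3+5+6+7+11)/5 = 32/5.
E[X | stage 2] = (2+4+7+9+13)/5 = 7.
E[X | stage 3] = (1+7)/2 = 4.
By the law of total expectation,
E[X] = (3/5)·(32/5) + (1/5)·(7) + (1/5)·(4) = 151/25.

151/25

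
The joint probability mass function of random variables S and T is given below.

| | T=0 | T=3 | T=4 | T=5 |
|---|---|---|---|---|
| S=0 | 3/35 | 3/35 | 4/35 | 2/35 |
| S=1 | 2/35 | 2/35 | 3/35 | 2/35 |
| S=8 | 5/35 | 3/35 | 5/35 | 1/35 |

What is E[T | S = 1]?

28/9

P(S = 1) = 9/35.
Σ T·P over the event = 0·(2/35) + 3·(2/35) + 4·(3/35) + 5·(2/35) = 4/5.
E[T | S = 1] = (4/5) / (9/35) = 28/9.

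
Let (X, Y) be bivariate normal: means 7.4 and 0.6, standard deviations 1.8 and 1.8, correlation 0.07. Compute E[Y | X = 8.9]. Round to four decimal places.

For a bivariate normal, E[Y | X=x] = μ_Y + ρ·(σ_Y/σ_X)·(x − μ_X).
E[Y | X=8.9] = 0.6 + (0.07)·(1.8/1.8)·(8.9 − (7.4)) = 0.6 + (0.07)·(1.5) = 0.7050.

0.7050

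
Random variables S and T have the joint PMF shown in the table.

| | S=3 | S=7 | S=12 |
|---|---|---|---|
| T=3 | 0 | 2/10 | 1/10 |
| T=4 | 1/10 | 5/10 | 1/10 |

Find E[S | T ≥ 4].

50/7

P(T ≥ 4) = 7/10.
Σ S·P over the event = 3·(1/10) + 7·(5/10) + 12·(1/10) = 5.
E[S | T ≥ 4] = (5) / (7/10) = 50/7.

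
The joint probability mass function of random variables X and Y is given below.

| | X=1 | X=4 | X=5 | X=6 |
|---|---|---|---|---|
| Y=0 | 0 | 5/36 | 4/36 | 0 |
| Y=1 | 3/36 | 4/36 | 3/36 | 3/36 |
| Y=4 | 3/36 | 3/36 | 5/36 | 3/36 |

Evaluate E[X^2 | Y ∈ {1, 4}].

178/9

P(Y ∈ {1, 4}) = 3/4.
Σ X^2·P over the event = 1·(3/36) + 1·(3/36) + 16·(4/36) + 16·(3/36) + 25·(3/36) + 25·(5/36) + 36·(3/36) + 36·(3/36) = 89/6.
E[X^2 | Y ∈ {1, 4}] = (89/6) / (3/4) = 178/9.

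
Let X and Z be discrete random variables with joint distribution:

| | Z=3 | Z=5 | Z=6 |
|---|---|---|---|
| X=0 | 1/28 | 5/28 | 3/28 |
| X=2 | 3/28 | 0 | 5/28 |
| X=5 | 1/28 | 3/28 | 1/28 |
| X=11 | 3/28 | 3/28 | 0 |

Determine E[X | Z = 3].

P(Z = 3) = 2/7.
Summing X·P(X=x,Z=y) over the conditioning event gives 11/7.
E[X | Z = 3] = (11/7) / (2/7) = 11/2.

11/2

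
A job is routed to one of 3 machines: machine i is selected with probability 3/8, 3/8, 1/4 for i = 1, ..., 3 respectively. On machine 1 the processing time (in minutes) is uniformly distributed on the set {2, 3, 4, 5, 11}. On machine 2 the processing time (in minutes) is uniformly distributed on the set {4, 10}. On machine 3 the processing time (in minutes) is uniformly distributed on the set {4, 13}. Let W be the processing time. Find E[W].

53/8

E[W | machine 1] = (2+3+4+5+11)/5 = 5.
E[W | machine 2] = (4+10)/2 = 7.
E[W | machine 3] = (4+13)/2 = 17/2.
E[W] = (3/8)·(5) + (3/8)·(7) + (1/4)·(17/2) = 53/8.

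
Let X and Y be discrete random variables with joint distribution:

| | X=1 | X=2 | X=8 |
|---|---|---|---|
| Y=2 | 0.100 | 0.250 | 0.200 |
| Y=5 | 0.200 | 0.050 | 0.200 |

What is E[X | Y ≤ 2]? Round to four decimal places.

4.0000

P(Y ≤ 2) = 0.550.
Σ X·P over the event = 1·(0.100) + 2·(0.250) + 8·(0.200) = 2.200.
E[X | Y ≤ 2] = (2.200) / (0.550) = 4.0000.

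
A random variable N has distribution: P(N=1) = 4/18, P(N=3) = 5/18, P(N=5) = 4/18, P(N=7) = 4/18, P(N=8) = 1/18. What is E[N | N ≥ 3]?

71/14

P(N ≥ 3) = 7/9.
Σ over the event: 3·5/18 + 5·2/9 + 7·2/9 + 8·1/18 = 71/18.
E[N | N ≥ 3] = (71/18) / (7/9) = 71/14.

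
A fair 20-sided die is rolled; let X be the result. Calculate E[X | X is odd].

10

Given X is odd, X is equally likely to be any of {1, 3, 5, 7, 9, 11, 13, 15, 17, 19}.
E[X | X is odd] = (1 + 3 + 5 + 7 + 9 + 11 + 13 + 15 + 17 + 19) / 10 = 10.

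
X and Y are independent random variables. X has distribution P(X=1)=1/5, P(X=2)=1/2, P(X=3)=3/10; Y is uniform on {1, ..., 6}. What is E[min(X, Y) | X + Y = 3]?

P(X + Y = 3) = 7/60.
Summing min(X,Y)·P(x,y) over outcomes with X + Y = 3 gives 7/60.
E[min(X, Y) | X + Y = 3] = (7/60) / (7/60) = 1.

1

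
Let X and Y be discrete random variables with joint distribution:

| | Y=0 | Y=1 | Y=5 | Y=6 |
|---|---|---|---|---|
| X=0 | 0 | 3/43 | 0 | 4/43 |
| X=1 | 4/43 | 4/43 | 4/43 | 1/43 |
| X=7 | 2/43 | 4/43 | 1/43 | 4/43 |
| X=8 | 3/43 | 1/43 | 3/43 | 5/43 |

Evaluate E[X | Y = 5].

P(Y = 5) = 8/43.
Σ X·P over the event = 1·(4/43) + 7·(1/43) + 8·(3/43) = 35/43.
E[X | Y = 5] = (35/43) / (8/43) = 35/8.

35/8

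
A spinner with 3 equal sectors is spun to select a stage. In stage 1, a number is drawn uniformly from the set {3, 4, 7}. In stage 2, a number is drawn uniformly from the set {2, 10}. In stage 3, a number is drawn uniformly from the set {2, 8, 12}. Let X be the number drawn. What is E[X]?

E[X | stage 1] = (3+4+7)/3 = 14/3.
E[X | stage 2] = (2+10)/2 = 6.
E[X | stage 3] = (2+8+12)/3 = 22/3.
E[X] = (1/3)·(14/3) + (1/3)·(6) + (1/3)·(22/3) = 6.

6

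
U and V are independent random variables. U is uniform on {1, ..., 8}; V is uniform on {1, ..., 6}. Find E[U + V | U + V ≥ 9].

P(U + V ≥ 9) = 7/16.
Summing (U+V)·P(x,y) over outcomes with U + V ≥ 9 gives 14/3.
E[U + V | U + V ≥ 9] = (14/3) / (7/16) = 32/3.

32/3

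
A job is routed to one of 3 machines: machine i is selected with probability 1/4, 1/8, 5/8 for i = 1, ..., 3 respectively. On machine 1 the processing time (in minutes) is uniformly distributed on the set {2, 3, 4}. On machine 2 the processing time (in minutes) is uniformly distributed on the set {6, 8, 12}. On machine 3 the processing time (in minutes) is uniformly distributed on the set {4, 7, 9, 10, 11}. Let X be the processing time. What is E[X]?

E[X | machine 1] = (2+3+4)/3 = 3.
E[X | machine 2] = (6+8+12)/3 = 26/3.
E[X | machine 3] = (4+7+9+10+11)/5 = 41/5.
E[X] = (1/4)·(3) + (1/8)·(26/3) + (5/8)·(41/5) = 167/24.

167/24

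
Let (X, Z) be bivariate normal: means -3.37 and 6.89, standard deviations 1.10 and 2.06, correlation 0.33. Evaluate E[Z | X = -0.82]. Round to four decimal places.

8.4659

For a bivariate normal, E[Z | X=x] = μ_Z + ρ·(σ_Z/σ_X)·(x − μ_X).
E[Z | X=-0.82] = 6.89 + (0.33)·(2.06/1.10)·(-0.82 − (-3.37)) = 6.89 + (0.618)·(2.55) = 8.4659.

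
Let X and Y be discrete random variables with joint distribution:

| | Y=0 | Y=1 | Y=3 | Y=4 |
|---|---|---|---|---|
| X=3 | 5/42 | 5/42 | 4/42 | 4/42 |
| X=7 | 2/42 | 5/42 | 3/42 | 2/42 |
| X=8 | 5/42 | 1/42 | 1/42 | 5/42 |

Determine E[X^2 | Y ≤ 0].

P(Y ≤ 0) = 2/7.
Σ X^2·P over the event = 9·(5/42) + 49·(2/42) + 64·(5/42) = 463/42.
E[X^2 | Y ≤ 0] = (463/42) / (2/7) = 463/12.

463/12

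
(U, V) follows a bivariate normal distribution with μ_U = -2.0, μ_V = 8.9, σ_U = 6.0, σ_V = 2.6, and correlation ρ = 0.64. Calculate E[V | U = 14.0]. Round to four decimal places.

13.3373

The regression of V on U has slope ρ·σ_V/σ_U and passes through (μ_U, μ_V).
E[V | U=14.0] = 8.9 + (0.64)·(2.6/6.0)·(14.0 − (-2.0)) = 8.9 + (0.27733)·(16) = 13.3373.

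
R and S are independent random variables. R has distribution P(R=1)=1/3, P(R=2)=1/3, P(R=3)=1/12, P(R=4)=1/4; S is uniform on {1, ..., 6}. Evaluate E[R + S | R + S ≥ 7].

214/27

P(R + S ≥ 7) = 3/8.
Summing (R+S)·P(x,y) over outcomes with R + S ≥ 7 gives 107/36.
E[R + S | R + S ≥ 7] = (107/36) / (3/8) = 214/27.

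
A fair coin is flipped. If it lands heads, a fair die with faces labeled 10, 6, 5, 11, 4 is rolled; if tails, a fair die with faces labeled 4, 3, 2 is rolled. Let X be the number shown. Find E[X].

E[X | heads] = (10+6+5+11+4)/5 = 36/5.
E[X | tails] = (4+3+2)/3 = 3.
E[X] = (1/2)·(36/5) + (1/2)·(3) = 51/10.

51/10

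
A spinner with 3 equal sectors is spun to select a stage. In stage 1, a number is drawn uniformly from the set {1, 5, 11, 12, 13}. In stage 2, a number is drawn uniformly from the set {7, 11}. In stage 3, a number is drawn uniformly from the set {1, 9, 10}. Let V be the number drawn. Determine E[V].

361/45

E[V | stage 1] = (1+5+11+12+13)/5 = 42/5.
E[V | stage 2] = (7+11)/2 = 9.
E[V | stage 3] = (1+9+10)/3 = 20/3.
E[V] = (1/3)·(42/5) + (1/3)·(9) + (1/3)·(20/3) = 361/45.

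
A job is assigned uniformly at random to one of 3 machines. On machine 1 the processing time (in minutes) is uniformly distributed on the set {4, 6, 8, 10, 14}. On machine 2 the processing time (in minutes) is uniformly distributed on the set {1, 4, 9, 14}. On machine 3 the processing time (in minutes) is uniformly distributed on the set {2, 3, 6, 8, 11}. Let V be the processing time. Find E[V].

E[V | machine 1] = (4+6+8+10+14)/5 = 42/5.
E[V | machine 2] = (1+4+9+14)/4 = 7.
E[V | machine 3] = (2+3+6+8+11)/5 = 6.
By the law of total expectation,
E[V] = (1/3)·(42/5) + (1/3)·(7) + (1/3)·(6) = 107/15.

107/15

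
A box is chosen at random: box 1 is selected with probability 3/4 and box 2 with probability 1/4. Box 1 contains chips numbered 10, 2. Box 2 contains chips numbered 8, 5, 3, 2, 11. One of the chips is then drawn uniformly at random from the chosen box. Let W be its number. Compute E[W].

119/20

E[W | box 1] = (10+2)/2 = 6.
E[W | box 2] = (8+5+3+2+11)/5 = 29/5.
E[W] = (3/4)·(6) + (1/4)·(29/5) = 119/20.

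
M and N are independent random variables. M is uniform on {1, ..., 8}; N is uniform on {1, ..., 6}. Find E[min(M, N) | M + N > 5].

60/19

P(M + N > 5) = 19/24.
Summing min(M,N)·P(x,y) over outcomes with M + N > 5 gives 5/2.
E[min(M, N) | M + N > 5] = (5/2) / (19/24) = 60/19.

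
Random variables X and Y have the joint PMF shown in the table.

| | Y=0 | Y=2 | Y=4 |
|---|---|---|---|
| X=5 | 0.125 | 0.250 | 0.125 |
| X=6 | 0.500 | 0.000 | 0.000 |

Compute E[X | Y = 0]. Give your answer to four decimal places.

P(Y = 0) = 0.625.
Σ X·P over the event = 5·(0.125) + 6·(0.500) = 3.625.
E[X | Y = 0] = (3.625) / (0.625) = 5.8000.

5.8000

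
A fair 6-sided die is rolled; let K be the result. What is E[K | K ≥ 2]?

4

Given K ≥ 2, K is equally likely to be any of {2, 3, 4, 5, 6}.
E[K | K ≥ 2] = (2 + 3 + 4 + 5 + 6) / 5 = 4.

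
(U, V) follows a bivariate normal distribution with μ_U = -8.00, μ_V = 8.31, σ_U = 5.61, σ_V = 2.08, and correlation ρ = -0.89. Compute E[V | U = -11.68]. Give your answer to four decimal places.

9.5243

For a bivariate normal, E[V | U=x] = μ_V + ρ·(σ_V/σ_U)·(x − μ_U).
E[V | U=-11.68] = 8.31 + (-0.89)·(2.08/5.61)·(-11.68 − (-8.00)) = 8.31 + (-0.32998)·(-3.68) = 9.5243.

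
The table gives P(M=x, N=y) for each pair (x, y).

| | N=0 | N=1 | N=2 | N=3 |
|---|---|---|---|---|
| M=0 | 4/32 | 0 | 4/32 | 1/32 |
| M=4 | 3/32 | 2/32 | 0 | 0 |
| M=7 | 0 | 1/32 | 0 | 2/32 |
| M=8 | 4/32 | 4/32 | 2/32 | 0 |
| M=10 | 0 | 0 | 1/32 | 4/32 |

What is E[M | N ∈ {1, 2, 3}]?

127/21

P(N ∈ {1, 2, 3}) = 21/32.
Summing M·P(M=x,N=y) over the conditioning event gives 127/32.
E[M | N ∈ {1, 2, 3}] = (127/32) / (21/32) = 127/21.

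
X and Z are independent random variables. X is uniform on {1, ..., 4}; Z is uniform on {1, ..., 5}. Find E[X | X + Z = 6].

5/2

Outcomes with X + Z = 6: (1,5), (2,4), (3,3), (4,2), each with probability 1/20.
E[X | X + Z = 6] = (1 + 2 + 3 + 4) / 4 = 5/2.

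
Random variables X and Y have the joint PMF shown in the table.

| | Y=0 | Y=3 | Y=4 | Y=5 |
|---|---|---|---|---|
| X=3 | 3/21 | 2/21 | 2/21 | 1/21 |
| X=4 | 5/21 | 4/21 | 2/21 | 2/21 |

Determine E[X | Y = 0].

29/8

P(Y = 0) = 8/21.
Σ X·P over the event = 3·(3/21) + 4·(5/21) = 29/21.
E[X | Y = 0] = (29/21) / (8/21) = 29/8.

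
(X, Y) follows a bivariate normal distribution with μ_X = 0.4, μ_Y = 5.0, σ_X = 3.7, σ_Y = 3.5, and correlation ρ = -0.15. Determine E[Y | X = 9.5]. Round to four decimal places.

For a bivariate normal, E[Y | X=x] = μ_Y + ρ·(σ_Y/σ_X)·(x − μ_X).
E[Y | X=9.5] = 5.0 + (-0.15)·(3.5/3.7)·(9.5 − (0.4)) = 5.0 + (-0.14189)·(9.1) = 3.7088.

3.7088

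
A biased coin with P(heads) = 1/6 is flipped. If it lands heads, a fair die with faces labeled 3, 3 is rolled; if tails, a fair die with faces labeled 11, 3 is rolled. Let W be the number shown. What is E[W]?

E[W | heads] = (3+3)/2 = 3.
E[W | tails] = (11+3)/2 = 7.
By the law of total expectation,
E[W] = (1/6)·(3) + (5/6)·(7) = 19/3.

19/3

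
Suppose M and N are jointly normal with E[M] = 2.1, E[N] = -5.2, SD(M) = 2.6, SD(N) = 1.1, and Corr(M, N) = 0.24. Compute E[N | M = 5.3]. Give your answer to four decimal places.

The regression of N on M has slope ρ·σ_N/σ_M and passes through (μ_M, μ_N).
E[N | M=5.3] = -5.2 + (0.24)·(1.1/2.6)·(5.3 − (2.1)) = -5.2 + (0.10154)·(3.2) = -4.8751.

-4.8751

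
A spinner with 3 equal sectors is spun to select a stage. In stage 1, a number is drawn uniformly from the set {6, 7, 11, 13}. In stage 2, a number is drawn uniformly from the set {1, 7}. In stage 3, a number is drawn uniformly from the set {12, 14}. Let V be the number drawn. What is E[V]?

E[V | stage 1] = (6+7+11+13)/4 = 37/4.
E[V | stage 2] = (1+7)/2 = 4.
E[V | stage 3] = (12+14)/2 = 13.
By the law of total expectation,
E[V] = (1/3)·(37/4) + (1/3)·(4) + (1/3)·(13) = 35/4.

35/4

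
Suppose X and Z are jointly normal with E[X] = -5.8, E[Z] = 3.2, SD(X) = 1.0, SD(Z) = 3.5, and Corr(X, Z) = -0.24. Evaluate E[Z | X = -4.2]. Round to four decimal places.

E[Z | X=x] = μ_Z + ρ(σ_Z/σ_X)(x − μ_X) for jointly normal variables.
E[Z | X=-4.2] = 3.2 + (-0.24)·(3.5/1.0)·(-4.2 − (-5.8)) = 3.2 + (-0.84)·(1.6) = 1.8560.

1.8560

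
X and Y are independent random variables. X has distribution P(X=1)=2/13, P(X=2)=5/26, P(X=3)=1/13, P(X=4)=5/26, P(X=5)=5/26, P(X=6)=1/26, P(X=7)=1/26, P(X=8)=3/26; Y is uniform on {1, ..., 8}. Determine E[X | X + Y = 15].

P(X + Y = 15) = 1/52.
Summing X·P(x,y) over outcomes with X + Y = 15 gives 31/208.
E[X | X + Y = 15] = (31/208) / (1/52) = 31/4.

31/4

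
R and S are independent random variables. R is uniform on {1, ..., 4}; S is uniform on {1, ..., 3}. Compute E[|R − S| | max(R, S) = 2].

Outcomes with max(R, S) = 2: (1,2), (2,1), (2,2), each with probability 1/12.
E[|R − S| | max(R, S) = 2] = (1 + 1 + 0) / 3 = 2/3.

2/3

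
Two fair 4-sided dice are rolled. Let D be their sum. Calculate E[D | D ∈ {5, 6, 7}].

P(D ∈ {5, 6, 7}) = 9/16.
Σ over the event: 5·1/4 + 6·3/16 + 7·1/8 = 13/4.
E[D | D ∈ {5, 6, 7}] = (13/4) / (9/16) = 52/9.

52/9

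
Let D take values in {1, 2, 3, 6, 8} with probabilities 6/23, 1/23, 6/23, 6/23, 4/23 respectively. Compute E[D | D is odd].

2

P(D is odd) = 12/23.
Σ over the event: 1·6/23 + 3·6/23 = 24/23.
E[D | D is odd] = (24/23) / (12/23) = 2.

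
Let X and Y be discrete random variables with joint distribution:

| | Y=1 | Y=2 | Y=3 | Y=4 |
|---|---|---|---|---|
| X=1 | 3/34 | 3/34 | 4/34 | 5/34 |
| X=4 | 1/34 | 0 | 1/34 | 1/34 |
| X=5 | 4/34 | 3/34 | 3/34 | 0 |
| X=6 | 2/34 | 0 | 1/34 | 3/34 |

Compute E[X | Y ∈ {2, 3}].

47/15

P(Y ∈ {2, 3}) = 15/34.
Summing X·P(X=x,Y=y) over the conditioning event gives 47/34.
E[X | Y ∈ {2, 3}] = (47/34) / (15/34) = 47/15.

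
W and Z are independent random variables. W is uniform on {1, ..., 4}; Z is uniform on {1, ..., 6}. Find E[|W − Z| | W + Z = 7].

5/2

P(W + Z = 7) = 1/6.
Summing |W−Z|·P(x,y) over outcomes with W + Z = 7 gives 5/12.
E[|W − Z| | W + Z = 7] = (5/12) / (1/6) = 5/2.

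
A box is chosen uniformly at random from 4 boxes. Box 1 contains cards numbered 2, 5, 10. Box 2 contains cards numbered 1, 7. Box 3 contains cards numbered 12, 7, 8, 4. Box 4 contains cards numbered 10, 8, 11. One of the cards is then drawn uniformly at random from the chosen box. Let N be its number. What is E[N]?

E[N | box 1] = (2+5+10)/3 = 17/3.
E[N | box 2] = (1+7)/2 = 4.
E[N | box 3] = (12+7+8+4)/4 = 31/4.
E[N | box 4] = (10+8+11)/3 = 29/3.
E[N] = (1/4)·(17/3) + (1/4)·(4) + (1/4)·(31/4) + (1/4)·(29/3) = 325/48.

325/48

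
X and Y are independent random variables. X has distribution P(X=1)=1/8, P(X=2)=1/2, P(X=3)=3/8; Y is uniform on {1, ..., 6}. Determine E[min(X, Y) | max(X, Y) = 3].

27/14

P(max(X, Y) = 3) = 7/24.
Summing min(X,Y)·P(x,y) over outcomes with max(X, Y) = 3 gives 9/16.
E[min(X, Y) | max(X, Y) = 3] = (9/16) / (7/24) = 27/14.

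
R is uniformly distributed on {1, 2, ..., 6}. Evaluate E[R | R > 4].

Given R > 4, R is equally likely to be any of {5, 6}.
E[R | R > 4] = (5 + 6) / 2 = 11/2.

11/2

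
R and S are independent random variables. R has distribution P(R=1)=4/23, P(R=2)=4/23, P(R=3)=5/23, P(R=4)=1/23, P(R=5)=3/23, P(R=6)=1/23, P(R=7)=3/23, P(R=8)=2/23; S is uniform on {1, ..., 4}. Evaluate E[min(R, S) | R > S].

P(R > S) = 53/92.
Summing min(R,S)·P(x,y) over outcomes with R > S gives 5/4.
E[min(R, S) | R > S] = (5/4) / (53/92) = 115/53.

115/53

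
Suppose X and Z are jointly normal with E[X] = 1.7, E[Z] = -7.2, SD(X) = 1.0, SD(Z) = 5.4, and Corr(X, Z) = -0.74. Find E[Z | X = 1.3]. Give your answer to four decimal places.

The regression of Z on X has slope ρ·σ_Z/σ_X and passes through (μ_X, μ_Z).
E[Z | X=1.3] = -7.2 + (-0.74)·(5.4/1.0)·(1.3 − (1.7)) = -7.2 + (-3.996)·(-0.4) = -5.6016.

-5.6016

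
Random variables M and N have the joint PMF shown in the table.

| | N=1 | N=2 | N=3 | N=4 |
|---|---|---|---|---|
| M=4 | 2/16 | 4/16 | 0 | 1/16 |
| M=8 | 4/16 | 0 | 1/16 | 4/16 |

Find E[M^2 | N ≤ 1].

48

P(N ≤ 1) = 3/8.
Summing M^2·P(M=x,N=y) over the conditioning event gives 18.
E[M^2 | N ≤ 1] = (18) / (3/8) = 48.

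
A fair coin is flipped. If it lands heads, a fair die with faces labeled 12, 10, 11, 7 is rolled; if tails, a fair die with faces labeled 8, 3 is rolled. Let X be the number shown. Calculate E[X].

31/4

E[X | heads] = (12+10+11+7)/4 = 10.
E[X | tails] = (8+3)/2 = 11/2.
E[X] = (1/2)·(10) + (1/2)·(11/2) = 31/4.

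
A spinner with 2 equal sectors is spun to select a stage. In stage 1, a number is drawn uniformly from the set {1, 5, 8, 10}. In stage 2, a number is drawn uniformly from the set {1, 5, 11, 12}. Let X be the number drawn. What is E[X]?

53/8

E[X | stage 1] = (1+5+8+10)/4 = 6.
E[X | stage 2] = (1+5+11+12)/4 = 29/4.
E[X] = (1/2)·(6) + (1/2)·(29/4) = 53/8.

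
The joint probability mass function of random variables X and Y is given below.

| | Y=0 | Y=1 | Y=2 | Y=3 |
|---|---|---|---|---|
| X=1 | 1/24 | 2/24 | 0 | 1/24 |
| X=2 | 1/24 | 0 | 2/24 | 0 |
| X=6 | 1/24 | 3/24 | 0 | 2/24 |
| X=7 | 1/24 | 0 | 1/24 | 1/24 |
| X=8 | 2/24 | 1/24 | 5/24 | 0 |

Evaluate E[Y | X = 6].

P(X = 6) = 1/4.
Summing Y·P(X=x,Y=y) over the conditioning event gives 3/8.
E[Y | X = 6] = (3/8) / (1/4) = 3/2.

3/2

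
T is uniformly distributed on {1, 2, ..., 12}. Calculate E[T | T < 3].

Given T < 3, T is equally likely to be any of {1, 2}.
E[T | T < 3] = (1 + 2) / 2 = 3/2.

3/2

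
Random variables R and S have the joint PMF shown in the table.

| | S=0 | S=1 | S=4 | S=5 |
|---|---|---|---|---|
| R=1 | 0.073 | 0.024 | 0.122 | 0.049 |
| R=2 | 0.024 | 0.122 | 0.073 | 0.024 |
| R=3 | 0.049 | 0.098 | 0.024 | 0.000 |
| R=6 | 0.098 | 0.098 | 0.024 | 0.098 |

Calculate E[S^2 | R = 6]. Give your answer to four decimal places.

P(R = 6) = 0.318.
Σ S^2·P over the event = 0·(0.098) + 1·(0.098) + 16·(0.024) + 25·(0.098) = 2.932.
E[S^2 | R = 6] = (2.932) / (0.318) = 9.2201.

9.2201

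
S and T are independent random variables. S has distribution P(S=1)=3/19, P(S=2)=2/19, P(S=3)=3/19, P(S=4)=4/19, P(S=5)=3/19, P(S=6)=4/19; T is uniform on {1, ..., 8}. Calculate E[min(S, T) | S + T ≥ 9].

P(S + T ≥ 9) = 71/152.
Summing min(S,T)·P(x,y) over outcomes with S + T ≥ 9 gives 147/76.
E[min(S, T) | S + T ≥ 9] = (147/76) / (71/152) = 294/71.

294/71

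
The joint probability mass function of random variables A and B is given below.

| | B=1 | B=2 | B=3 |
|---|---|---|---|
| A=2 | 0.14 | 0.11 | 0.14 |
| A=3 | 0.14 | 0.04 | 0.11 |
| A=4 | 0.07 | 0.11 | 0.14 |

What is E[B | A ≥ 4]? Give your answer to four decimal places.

P(A ≥ 4) = 0.32.
Summing B·P(A=x,B=y) over the conditioning event gives 0.71.
E[B | A ≥ 4] = (0.71) / (0.32) = 2.2188.

2.2188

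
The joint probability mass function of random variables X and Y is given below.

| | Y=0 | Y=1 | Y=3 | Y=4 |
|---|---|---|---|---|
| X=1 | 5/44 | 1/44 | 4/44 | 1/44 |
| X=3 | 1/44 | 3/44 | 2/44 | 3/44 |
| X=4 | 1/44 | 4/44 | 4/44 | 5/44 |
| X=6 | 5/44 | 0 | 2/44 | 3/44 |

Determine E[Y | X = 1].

17/11

P(X = 1) = 1/4.
Σ Y·P over the event = 0·(5/44) + 1·(1/44) + 3·(4/44) + 4·(1/44) = 17/44.
E[Y | X = 1] = (17/44) / (1/4) = 17/11.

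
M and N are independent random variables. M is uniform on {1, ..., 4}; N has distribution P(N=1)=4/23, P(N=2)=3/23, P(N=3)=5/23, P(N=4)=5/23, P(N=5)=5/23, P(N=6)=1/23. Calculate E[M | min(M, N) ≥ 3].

P(min(M, N) ≥ 3) = 8/23.
Summing M·P(x,y) over outcomes with min(M, N) ≥ 3 gives 28/23.
E[M | min(M, N) ≥ 3] = (28/23) / (8/23) = 7/2.

7/2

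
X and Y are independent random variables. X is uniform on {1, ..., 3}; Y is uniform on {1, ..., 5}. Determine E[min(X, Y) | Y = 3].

Outcomes with Y = 3: (1,3), (2,3), (3,3), each with probability 1/15.
E[min(X, Y) | Y = 3] = (1 + 2 + 3) / 3 = 2.

2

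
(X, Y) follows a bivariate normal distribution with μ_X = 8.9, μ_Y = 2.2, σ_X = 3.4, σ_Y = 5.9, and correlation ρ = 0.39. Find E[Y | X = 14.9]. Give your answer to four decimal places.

6.2606

E[Y | X=x] = μ_Y + ρ(σ_Y/σ_X)(x − μ_X) for jointly normal variables.
E[Y | X=14.9] = 2.2 + (0.39)·(5.9/3.4)·(14.9 − (8.9)) = 2.2 + (0.67676)·(6) = 6.2606.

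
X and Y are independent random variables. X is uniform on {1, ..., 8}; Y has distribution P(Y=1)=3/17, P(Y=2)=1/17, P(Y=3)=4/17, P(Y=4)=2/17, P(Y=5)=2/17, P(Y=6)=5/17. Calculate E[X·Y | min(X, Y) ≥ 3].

P(min(X, Y) ≥ 3) = 39/68.
Summing XY·P(x,y) over outcomes with min(X, Y) ≥ 3 gives 495/34.
E[X·Y | min(X, Y) ≥ 3] = (495/34) / (39/68) = 330/13.

330/13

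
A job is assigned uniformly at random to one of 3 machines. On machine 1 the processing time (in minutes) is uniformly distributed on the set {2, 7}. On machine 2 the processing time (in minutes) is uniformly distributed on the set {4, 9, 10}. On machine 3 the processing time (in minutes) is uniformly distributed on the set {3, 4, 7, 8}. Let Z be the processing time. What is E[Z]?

53/9

E[Z | machine 1] = (2+7)/2 = 9/2.
E[Z | machine 2] = (4+9+10)/3 = 23/3.
E[Z | machine 3] = (3+4+7+8)/4 = 11/2.
E[Z] = (1/3)·(9/2) + (1/3)·(23/3) + (1/3)·(11/2) = 53/9.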